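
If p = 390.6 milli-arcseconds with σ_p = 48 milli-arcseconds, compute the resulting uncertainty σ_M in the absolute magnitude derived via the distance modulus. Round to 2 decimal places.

σ_M = 0.27 mag

M = m − 5 log₁₀ d + 5 = m + 5 log₁₀ p + 5, so ∂M/∂p = 5/(p ln 10).
σ_M = (5/ln 10) · (σ_p/p) = 2.1715 × 48/390.6 = 2.1715 × 0.12289 = 0.26686.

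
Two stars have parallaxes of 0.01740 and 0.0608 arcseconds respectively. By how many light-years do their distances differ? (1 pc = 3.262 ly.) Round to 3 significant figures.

134 ly

d_A = 1/0.01740″ = 57.471 pc; d_B = 1/0.06080″ = 16.447 pc.
|d_B − d_A| = |16.447 − 57.471| = 41.024 pc = 41.024 × 3.262 ly = 133.82 ly.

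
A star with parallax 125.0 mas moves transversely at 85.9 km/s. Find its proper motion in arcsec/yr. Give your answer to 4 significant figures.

d = 1/p = 1/0.1250″ = 8 pc.
μ = v_t / (4.74 d) = 85.9 / (4.74 × 8) = 85.9 / 37.92 = 2.2653 ″/yr.

2.265 arcsec/yr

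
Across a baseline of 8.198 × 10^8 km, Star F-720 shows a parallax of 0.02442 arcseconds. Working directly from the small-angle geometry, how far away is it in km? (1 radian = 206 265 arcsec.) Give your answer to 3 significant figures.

θ = 0.02442″ = 0.02442/206265 = 1.1839 × 10^-7 rad.
d = B/θ = (8.198 × 10^8) / (1.1839 × 10^-7) = 6.9246 × 10^15 km.

6.92 × 10^15 km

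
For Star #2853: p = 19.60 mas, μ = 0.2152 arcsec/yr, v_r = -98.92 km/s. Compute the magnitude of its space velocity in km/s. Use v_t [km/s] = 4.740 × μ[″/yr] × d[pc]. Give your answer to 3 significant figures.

112 km/s

d = 1/p = 1/0.01960″ = 51.02 pc.
v_t = 4.740 μ d = 4.740 × 0.2152 × 51.02 = 52.043 km/s.
v = √(v_r² + v_t²) = √((-98.92)² + 52.043²) = √12493.6 = 111.77 km/s.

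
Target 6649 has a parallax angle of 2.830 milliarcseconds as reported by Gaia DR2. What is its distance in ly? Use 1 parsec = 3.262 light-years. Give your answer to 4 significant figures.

p = 2.830 milliarcseconds = 0.002830 arcsec.
d = 1/p = 1/0.002830 = 353.36 pc.
In light-years: 353.36 × 3.262 = 1152.7 ly.

1153 ly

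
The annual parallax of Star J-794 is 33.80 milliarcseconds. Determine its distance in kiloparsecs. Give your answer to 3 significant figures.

p = 33.80 milliarcseconds = 0.03380 arcsec.
d = 1/p = 1/0.03380 = 29.586 pc.
= 0.029586 kpc.

0.0296 kpc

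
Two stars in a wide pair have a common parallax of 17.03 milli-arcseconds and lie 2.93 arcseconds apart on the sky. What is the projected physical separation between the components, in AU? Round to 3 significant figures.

d = 1/p = 1/0.01703″ = 58.72 pc.
At distance d (pc), an angle of θ arcsec spans θ·d AU: s = 2.93 × 58.72 = 172.05 AU.

172 AU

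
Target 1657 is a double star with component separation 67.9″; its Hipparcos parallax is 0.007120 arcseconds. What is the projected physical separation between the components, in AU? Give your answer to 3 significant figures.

9540 AU

d = 1/p = 1/0.007120″ = 140.45 pc.
At distance d (pc), an angle of θ arcsec spans θ·d AU: s = 67.9 × 140.45 = 9536.6 AU.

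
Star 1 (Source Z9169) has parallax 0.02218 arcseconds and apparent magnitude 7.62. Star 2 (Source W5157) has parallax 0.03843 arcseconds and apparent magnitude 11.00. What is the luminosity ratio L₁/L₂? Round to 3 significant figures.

L₁/L₂ = 67.5

d₁ = 1/p₁ = 1/0.02218″ = 45.086 pc; d₂ = 1/p₂ = 1/0.03843″ = 26.021 pc.
M₁ = m₁ − 5 log₁₀ d₁ + 5 = 7.62 − 8.2702 + 5 = 4.3498.
M₂ = 11.00 − 7.0766 + 5 = 8.9234.
L₁/L₂ = 10^(0.4(M₂ − M₁)) = 10^(0.4 × 4.5736) = 10^1.82944 = 67.521.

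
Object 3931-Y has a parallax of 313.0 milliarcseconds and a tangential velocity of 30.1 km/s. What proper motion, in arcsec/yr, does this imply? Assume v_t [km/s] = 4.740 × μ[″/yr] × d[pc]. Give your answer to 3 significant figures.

1.99 arcsec/yr

d = 1/p = 1/0.3130″ = 3.1949 pc.
μ = v_t / (4.74 d) = 30.1 / (4.74 × 3.1949) = 30.1 / 15.144 = 1.9876 ″/yr.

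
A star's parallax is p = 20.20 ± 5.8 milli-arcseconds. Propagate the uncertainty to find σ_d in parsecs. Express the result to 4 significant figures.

14.21 pc

d = 1/p, so σ_d = σ_p / p².
σ_d = 0.00580 / (0.02020)² = 0.00580 / 0.00040804 = 14.214 pc.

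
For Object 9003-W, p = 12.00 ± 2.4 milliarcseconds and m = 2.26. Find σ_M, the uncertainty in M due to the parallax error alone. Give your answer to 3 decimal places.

M = m − 5 log₁₀ d + 5 = m + 5 log₁₀ p + 5, so ∂M/∂p = 5/(p ln 10).
σ_M = (5/ln 10) · (σ_p/p) = 2.1715 × 2.4/12.00 = 2.1715 × 0.2 = 0.4343.

σ_M = 0.434 mag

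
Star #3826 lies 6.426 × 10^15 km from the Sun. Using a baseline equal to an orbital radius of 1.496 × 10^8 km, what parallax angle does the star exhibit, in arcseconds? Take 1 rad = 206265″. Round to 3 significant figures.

θ ≈ B/d = (1.496 × 10^8) / (6.426 × 10^15) = 2.3280 × 10^-8 rad.
In arcseconds: 2.3280 × 10^-8 × 206265 = 0.0048018″.

0.00480 arcsec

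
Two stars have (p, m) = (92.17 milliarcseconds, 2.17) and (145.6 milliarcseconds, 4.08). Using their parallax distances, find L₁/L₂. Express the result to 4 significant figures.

L₁/L₂ = 14.49

d₁ = 1/p₁ = 1/0.09217″ = 10.85 pc; d₂ = 1/p₂ = 1/0.1456″ = 6.8681 pc.
M₁ = m₁ − 5 log₁₀ d₁ + 5 = 2.17 − 5.1771 + 5 = 1.9929.
M₂ = 4.08 − 4.1842 + 5 = 4.8958.
L₁/L₂ = 10^(0.4(M₂ − M₁)) = 10^(0.4 × 2.9029) = 10^1.16116 = 14.493.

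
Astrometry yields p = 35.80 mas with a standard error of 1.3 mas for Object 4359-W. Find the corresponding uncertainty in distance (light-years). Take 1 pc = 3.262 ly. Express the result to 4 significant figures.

3.309 ly

d = 1/p, so σ_d = σ_p / p².
σ_d = 0.00130 / (0.03580)² = 0.00130 / 0.0012816 = 1.0144 pc = 1.0144 × 3.262 ly = 3.309 ly.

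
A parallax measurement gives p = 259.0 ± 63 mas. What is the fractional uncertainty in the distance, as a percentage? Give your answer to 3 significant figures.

24.3%

For d = 1/p, |σ_d/d| = |σ_p/p|.
σ_p/p = 63 / 259.0 = 0.24324 = 24.324%.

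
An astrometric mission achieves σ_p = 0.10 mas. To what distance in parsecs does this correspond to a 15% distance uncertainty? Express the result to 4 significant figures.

1500 pc

σ_d/d = σ_p/p, so the condition is σ_p/p ≤ 0.15, i.e. p ≥ σ_p/0.15.
p_min = 0.10/0.15 = 0.66667 mas = 0.00066667 arcsec.
d_max = 1/p_min = 1/0.00066667 = 1500 pc.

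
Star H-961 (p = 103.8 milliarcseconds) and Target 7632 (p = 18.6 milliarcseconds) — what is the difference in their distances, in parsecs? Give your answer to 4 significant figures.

d_A = 1/0.1038″ = 9.6339 pc; d_B = 1/0.01860″ = 53.763 pc.
|d_B − d_A| = |53.763 − 9.6339| = 44.129 pc.

44.13 pc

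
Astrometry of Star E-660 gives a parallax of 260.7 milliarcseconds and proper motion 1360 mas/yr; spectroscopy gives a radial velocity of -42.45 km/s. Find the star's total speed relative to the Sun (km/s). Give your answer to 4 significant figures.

d = 1/p = 1/0.2607″ = 3.8358 pc.
μ = 1360 mas/yr = 1.360 ″/yr.
v_t = 4.740 μ d = 4.740 × 1.360 × 3.8358 = 24.727 km/s.
v = √(v_r² + v_t²) = √((-42.45)² + 24.727²) = √2413.43 = 49.127 km/s.

49.13 km/s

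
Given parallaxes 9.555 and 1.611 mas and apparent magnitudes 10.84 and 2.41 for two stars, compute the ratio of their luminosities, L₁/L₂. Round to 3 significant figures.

L₁/L₂ = 1.21 × 10^-5

d₁ = 1/p₁ = 1/0.009555″ = 104.66 pc; d₂ = 1/p₂ = 1/0.001611″ = 620.73 pc.
M₁ = m₁ − 5 log₁₀ d₁ + 5 = 10.84 − 10.0989 + 5 = 5.7411.
M₂ = 2.41 − 13.9645 + 5 = -6.5545.
L₁/L₂ = 10^(0.4(M₂ − M₁)) = 10^(0.4 × (-12.2956)) = 10^(-4.91824) = 0.000012071.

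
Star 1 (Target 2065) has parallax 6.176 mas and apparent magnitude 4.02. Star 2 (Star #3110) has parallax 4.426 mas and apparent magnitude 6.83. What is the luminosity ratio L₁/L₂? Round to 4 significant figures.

L₁/L₂ = 6.833

d₁ = 1/p₁ = 1/0.006176″ = 161.92 pc; d₂ = 1/p₂ = 1/0.004426″ = 225.94 pc.
M₁ = m₁ − 5 log₁₀ d₁ + 5 = 4.02 − 11.0465 + 5 = -2.0265.
M₂ = 6.83 − 11.7700 + 5 = 0.0600.
L₁/L₂ = 10^(0.4(M₂ − M₁)) = 10^(0.4 × 2.0865) = 10^0.83460 = 6.8328.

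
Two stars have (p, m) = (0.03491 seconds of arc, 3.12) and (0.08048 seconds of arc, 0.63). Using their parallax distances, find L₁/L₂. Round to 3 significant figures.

d₁ = 1/p₁ = 1/0.03491″ = 28.645 pc; d₂ = 1/p₂ = 1/0.08048″ = 12.425 pc.
M₁ = m₁ − 5 log₁₀ d₁ + 5 = 3.12 − 7.2852 + 5 = 0.8348.
M₂ = 0.63 − 5.4715 + 5 = 0.1585.
L₁/L₂ = 10^(0.4(M₂ − M₁)) = 10^(0.4 × (-0.6763)) = 10^(-0.27052) = 0.53639.

L₁/L₂ = 0.536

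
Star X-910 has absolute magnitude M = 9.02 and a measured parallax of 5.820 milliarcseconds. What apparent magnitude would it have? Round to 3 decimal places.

m = 15.195

d = 1/p = 1/0.005820″ = 171.82 pc.
m − M = 5 log₁₀ d − 5 = 5 log₁₀(171.82) − 5 = 11.1754 − 5 = 6.1754.
m = M + (m − M) = 9.02 + 6.1754 = 15.195.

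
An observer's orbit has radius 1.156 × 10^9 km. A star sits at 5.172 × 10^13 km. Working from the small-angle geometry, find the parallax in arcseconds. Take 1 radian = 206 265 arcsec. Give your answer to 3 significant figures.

θ ≈ B/d = (1.156 × 10^9) / (5.172 × 10^13) = 2.2351 × 10^-5 rad.
In arcseconds: 2.2351 × 10^-5 × 206265 = 4.6102″.

4.61 arcsec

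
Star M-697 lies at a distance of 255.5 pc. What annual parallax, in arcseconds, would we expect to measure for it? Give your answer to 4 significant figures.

p = 1/d = 1/255.5 = 0.0039139 arcsec.

0.003914 arcsec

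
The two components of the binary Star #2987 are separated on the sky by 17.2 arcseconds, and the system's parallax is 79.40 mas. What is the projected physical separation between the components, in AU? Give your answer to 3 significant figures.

d = 1/p = 1/0.07940″ = 12.594 pc.
At distance d (pc), an angle of θ arcsec spans θ·d AU: s = 17.2 × 12.594 = 216.62 AU.

217 AU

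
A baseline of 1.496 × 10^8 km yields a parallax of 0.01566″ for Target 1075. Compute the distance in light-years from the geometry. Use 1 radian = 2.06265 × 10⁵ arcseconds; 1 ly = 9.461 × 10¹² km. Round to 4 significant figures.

θ = 0.01566″ = 0.01566/206265 = 7.5922 × 10^-8 rad.
d = B/θ = (1.496 × 10^8) / (7.5922 × 10^-8) = 1.9704 × 10^15 km = (1.9704 × 10^15) / (9.461 × 10^12) ly = 208.27 ly.

208.3 ly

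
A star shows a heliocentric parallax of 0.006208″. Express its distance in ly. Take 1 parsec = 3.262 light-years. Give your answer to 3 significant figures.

d = 1/p = 1/0.006208 = 161.08 pc.
In light-years: 161.08 × 3.262 = 525.44 ly.

525 ly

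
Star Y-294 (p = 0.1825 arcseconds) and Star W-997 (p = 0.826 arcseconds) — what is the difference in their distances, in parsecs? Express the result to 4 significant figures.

d_A = 1/0.1825″ = 5.4795 pc; d_B = 1/0.8260″ = 1.2107 pc.
|d_B − d_A| = |1.2107 − 5.4795| = 4.2688 pc.

4.269 pc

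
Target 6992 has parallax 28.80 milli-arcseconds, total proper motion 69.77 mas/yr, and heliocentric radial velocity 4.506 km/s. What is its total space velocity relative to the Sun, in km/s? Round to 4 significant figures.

12.34 km/s

d = 1/p = 1/0.02880″ = 34.722 pc.
μ = 69.77 mas/yr = 0.06977 ″/yr.
v_t = 4.740 μ d = 4.740 × 0.06977 × 34.722 = 11.483 km/s.
v = √(v_r² + v_t²) = √(4.506² + 11.483²) = √152.163 = 12.335 km/s.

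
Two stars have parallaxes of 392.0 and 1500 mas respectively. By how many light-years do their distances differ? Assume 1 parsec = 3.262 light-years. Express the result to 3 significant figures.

d_A = 1/0.3920″ = 2.551 pc; d_B = 1/1.500″ = 0.66667 pc.
|d_B − d_A| = |0.66667 − 2.551| = 1.8843 pc = 1.8843 × 3.262 ly = 6.1466 ly.

6.15 ly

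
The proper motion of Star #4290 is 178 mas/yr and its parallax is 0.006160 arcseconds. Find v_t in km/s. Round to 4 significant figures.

137.0 km/s

d = 1/p = 1/0.006160″ = 162.34 pc.
μ = 178 mas/yr = 0.178 ″/yr.
v_t = 4.74 × μ × d = 4.74 × 0.178 × 162.34 = 136.97 km/s.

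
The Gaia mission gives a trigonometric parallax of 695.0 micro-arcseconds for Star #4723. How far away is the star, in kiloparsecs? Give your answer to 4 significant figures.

1.439 kpc

p = 695.0 micro-arcseconds = 0.0006950 arcsec.
d = 1/p = 1/0.0006950 = 1438.8 pc.
= 1.4388 kpc.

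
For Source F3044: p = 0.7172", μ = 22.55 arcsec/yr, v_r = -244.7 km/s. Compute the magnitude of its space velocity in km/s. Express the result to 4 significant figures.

d = 1/p = 1/0.7172″ = 1.3943 pc.
v_t = 4.740 μ d = 4.740 × 22.55 × 1.3943 = 149.03 km/s.
v = √(v_r² + v_t²) = √((-244.7)² + 149.03²) = √82088 = 286.51 km/s.

286.5 km/s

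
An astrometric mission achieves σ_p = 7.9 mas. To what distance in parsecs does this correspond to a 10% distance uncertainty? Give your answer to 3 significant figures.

σ_d/d = σ_p/p, so the condition is σ_p/p ≤ 0.10, i.e. p ≥ σ_p/0.10.
p_min = 7.9/0.10 = 79 mas = 0.079 arcsec.
d_max = 1/p_min = 1/0.079 = 12.658 pc.

12.7 pc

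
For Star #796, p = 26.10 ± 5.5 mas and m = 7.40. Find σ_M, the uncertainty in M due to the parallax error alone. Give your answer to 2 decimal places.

M = m − 5 log₁₀ d + 5 = m + 5 log₁₀ p + 5, so ∂M/∂p = 5/(p ln 10).
σ_M = (5/ln 10) · (σ_p/p) = 2.1715 × 5.5/26.10 = 2.1715 × 0.21073 = 0.4576.

σ_M = 0.46 mag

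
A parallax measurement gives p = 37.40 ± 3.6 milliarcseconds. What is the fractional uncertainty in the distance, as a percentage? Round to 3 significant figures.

For d = 1/p, |σ_d/d| = |σ_p/p|.
σ_p/p = 3.6 / 37.40 = 0.096257 = 9.6257%.

9.63%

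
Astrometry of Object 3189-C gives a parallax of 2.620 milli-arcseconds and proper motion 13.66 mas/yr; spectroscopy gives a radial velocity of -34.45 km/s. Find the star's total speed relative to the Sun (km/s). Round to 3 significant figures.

d = 1/p = 1/0.002620″ = 381.68 pc.
μ = 13.66 mas/yr = 0.01366 ″/yr.
v_t = 4.740 μ d = 4.740 × 0.01366 × 381.68 = 24.713 km/s.
v = √(v_r² + v_t²) = √((-34.45)² + 24.713²) = √1797.53 = 42.397 km/s.

42.4 km/s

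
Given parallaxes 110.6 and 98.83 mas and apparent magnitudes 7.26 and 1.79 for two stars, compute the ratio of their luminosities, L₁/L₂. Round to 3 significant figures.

d₁ = 1/p₁ = 1/0.1106″ = 9.0416 pc; d₂ = 1/p₂ = 1/0.09883″ = 10.118 pc.
M₁ = m₁ − 5 log₁₀ d₁ + 5 = 7.26 − 4.7812 + 5 = 7.4788.
M₂ = 1.79 − 5.0255 + 5 = 1.7645.
L₁/L₂ = 10^(0.4(M₂ − M₁)) = 10^(0.4 × (-5.7143)) = 10^(-2.28572) = 0.0051794.

L₁/L₂ = 0.00518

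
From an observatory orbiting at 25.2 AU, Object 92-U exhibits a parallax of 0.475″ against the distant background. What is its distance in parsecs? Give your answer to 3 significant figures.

With baseline B (in AU) and parallax p (in arcsec), d = B/p parsecs.
d = 25.2 / 0.475 = 53.053 pc.

53.1 pc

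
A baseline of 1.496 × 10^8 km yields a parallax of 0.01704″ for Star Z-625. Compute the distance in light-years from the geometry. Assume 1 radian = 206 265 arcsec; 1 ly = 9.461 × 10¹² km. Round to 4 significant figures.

191.4 ly

θ = 0.01704″ = 0.01704/206265 = 8.2612 × 10^-8 rad.
d = B/θ = (1.496 × 10^8) / (8.2612 × 10^-8) = 1.8109 × 10^15 km = (1.8109 × 10^15) / (9.461 × 10^12) ly = 191.41 ly.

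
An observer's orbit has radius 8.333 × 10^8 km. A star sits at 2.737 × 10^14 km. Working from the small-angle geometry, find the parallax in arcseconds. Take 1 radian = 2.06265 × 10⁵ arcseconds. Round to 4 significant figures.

0.6280 arcsec

θ ≈ B/d = (8.333 × 10^8) / (2.737 × 10^14) = 3.0446 × 10^-6 rad.
In arcseconds: 3.0446 × 10^-6 × 206265 = 0.62799″.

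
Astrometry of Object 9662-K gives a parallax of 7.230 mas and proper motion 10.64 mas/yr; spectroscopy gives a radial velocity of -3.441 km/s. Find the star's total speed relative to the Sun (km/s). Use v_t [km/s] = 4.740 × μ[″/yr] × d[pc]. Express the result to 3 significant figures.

d = 1/p = 1/0.007230″ = 138.31 pc.
μ = 10.64 mas/yr = 0.01064 ″/yr.
v_t = 4.740 μ d = 4.740 × 0.01064 × 138.31 = 6.9755 km/s.
v = √(v_r² + v_t²) = √((-3.441)² + 6.9755²) = √60.4981 = 7.7781 km/s.

7.78 km/s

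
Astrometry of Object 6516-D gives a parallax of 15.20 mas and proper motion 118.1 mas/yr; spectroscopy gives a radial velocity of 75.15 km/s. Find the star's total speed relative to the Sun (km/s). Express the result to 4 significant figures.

d = 1/p = 1/0.01520″ = 65.789 pc.
μ = 118.1 mas/yr = 0.1181 ″/yr.
v_t = 4.740 μ d = 4.740 × 0.1181 × 65.789 = 36.828 km/s.
v = √(v_r² + v_t²) = √(75.15² + 36.828²) = √7003.82 = 83.689 km/s.

83.69 km/s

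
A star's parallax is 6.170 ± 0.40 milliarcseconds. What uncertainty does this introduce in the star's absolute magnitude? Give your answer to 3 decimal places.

σ_M = 0.141 mag

M = m − 5 log₁₀ d + 5 = m + 5 log₁₀ p + 5, so ∂M/∂p = 5/(p ln 10).
σ_M = (5/ln 10) · (σ_p/p) = 2.1715 × 0.40/6.170 = 2.1715 × 0.06483 = 0.14078.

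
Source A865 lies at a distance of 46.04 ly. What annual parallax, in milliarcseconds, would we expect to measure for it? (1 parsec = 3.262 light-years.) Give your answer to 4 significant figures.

70.85 mas

d = 46.04 ly ÷ 3.262 = 14.114 pc.
p = 1/d = 1/14.114 = 0.070852 arcsec.
= 0.070852 × 1000 = 70.852 mas.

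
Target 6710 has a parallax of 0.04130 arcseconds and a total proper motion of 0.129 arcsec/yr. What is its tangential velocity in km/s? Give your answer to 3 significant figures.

d = 1/p = 1/0.04130″ = 24.213 pc.
v_t = 4.74 × μ × d = 4.74 × 0.129 × 24.213 = 14.805 km/s.

14.8 km/s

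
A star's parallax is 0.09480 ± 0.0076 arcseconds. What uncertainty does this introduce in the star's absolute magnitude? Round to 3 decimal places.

σ_M = 0.174 mag

M = m − 5 log₁₀ d + 5 = m + 5 log₁₀ p + 5, so ∂M/∂p = 5/(p ln 10).
σ_M = (5/ln 10) · (σ_p/p) = 2.1715 × 0.0076/0.09480 = 2.1715 × 0.080169 = 0.17409.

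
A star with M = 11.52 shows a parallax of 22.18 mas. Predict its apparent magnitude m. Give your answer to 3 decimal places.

d = 1/p = 1/0.02218″ = 45.086 pc.
m − M = 5 log₁₀ d − 5 = 5 log₁₀(45.086) − 5 = 8.2702 − 5 = 3.2702.
m = M + (m − M) = 11.52 + 3.2702 = 14.790.

m = 14.790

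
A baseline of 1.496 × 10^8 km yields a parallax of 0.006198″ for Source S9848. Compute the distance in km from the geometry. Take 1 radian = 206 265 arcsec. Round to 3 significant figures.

4.98 × 10^15 km

θ = 0.006198″ = 0.006198/206265 = 3.0049 × 10^-8 rad.
d = B/θ = (1.496 × 10^8) / (3.0049 × 10^-8) = 4.9785 × 10^15 km.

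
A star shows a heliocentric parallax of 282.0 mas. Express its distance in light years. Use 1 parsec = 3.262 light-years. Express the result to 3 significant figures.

11.6 light years

p = 282.0 mas = 0.2820 arcsec.
d = 1/p = 1/0.2820 = 3.5461 pc.
In light-years: 3.5461 × 3.262 = 11.567 ly.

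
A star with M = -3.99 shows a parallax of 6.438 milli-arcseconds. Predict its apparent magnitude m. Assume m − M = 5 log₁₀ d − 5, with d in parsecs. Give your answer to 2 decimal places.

m = 1.97

d = 1/p = 1/0.006438″ = 155.33 pc.
m − M = 5 log₁₀ d − 5 = 5 log₁₀(155.33) − 5 = 10.9563 − 5 = 5.9563.
m = M + (m − M) = -3.99 + 5.9563 = 1.97.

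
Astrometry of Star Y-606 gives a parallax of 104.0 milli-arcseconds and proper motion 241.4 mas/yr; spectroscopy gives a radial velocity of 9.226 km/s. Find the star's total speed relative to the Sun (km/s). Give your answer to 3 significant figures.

14.4 km/s

d = 1/p = 1/0.1040″ = 9.6154 pc.
μ = 241.4 mas/yr = 0.2414 ″/yr.
v_t = 4.740 μ d = 4.740 × 0.2414 × 9.6154 = 11.002 km/s.
v = √(v_r² + v_t²) = √(9.226² + 11.002²) = √206.163 = 14.358 km/s.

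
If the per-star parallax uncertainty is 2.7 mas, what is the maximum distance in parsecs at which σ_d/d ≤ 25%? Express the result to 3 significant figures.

92.6 pc

σ_d/d = σ_p/p, so the condition is σ_p/p ≤ 0.25, i.e. p ≥ σ_p/0.25.
p_min = 2.7/0.25 = 10.8 mas = 0.0108 arcsec.
d_max = 1/p_min = 1/0.0108 = 92.593 pc.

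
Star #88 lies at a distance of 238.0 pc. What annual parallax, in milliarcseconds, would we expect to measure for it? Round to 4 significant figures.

4.202 mas

p = 1/d = 1/238 = 0.0042017 arcsec.
= 0.0042017 × 1000 = 4.2017 mas.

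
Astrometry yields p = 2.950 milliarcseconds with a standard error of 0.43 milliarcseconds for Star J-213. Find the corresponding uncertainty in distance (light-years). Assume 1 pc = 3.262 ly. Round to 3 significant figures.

161 ly

d = 1/p, so σ_d = σ_p / p².
σ_d = 0.000430 / (0.002950)² = 0.000430 / 0.0000087025 = 49.411 pc = 49.411 × 3.262 ly = 161.18 ly.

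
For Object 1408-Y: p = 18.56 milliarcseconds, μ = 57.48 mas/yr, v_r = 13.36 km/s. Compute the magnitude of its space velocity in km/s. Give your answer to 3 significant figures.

d = 1/p = 1/0.01856″ = 53.879 pc.
μ = 57.48 mas/yr = 0.05748 ″/yr.
v_t = 4.740 μ d = 4.740 × 0.05748 × 53.879 = 14.68 km/s.
v = √(v_r² + v_t²) = √(13.36² + 14.68²) = √393.992 = 19.849 km/s.

19.8 km/s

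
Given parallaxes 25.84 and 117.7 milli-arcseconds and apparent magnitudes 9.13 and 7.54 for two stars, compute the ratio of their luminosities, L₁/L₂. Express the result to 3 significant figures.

L₁/L₂ = 4.80

d₁ = 1/p₁ = 1/0.02584″ = 38.7 pc; d₂ = 1/p₂ = 1/0.1177″ = 8.4962 pc.
M₁ = m₁ − 5 log₁₀ d₁ + 5 = 9.13 − 7.9386 + 5 = 6.1914.
M₂ = 7.54 − 4.6461 + 5 = 7.8939.
L₁/L₂ = 10^(0.4(M₂ − M₁)) = 10^(0.4 × 1.7025) = 10^0.68100 = 4.7973.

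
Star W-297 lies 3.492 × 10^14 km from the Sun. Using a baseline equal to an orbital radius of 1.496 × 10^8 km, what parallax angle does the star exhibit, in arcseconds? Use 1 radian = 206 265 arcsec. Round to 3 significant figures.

0.0884 arcsec

θ ≈ B/d = (1.496 × 10^8) / (3.492 × 10^14) = 4.2841 × 10^-7 rad.
In arcseconds: 4.2841 × 10^-7 × 206265 = 0.088366″.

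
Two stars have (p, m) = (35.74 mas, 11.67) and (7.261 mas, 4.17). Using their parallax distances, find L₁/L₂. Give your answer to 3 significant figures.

d₁ = 1/p₁ = 1/0.03574″ = 27.98 pc; d₂ = 1/p₂ = 1/0.007261″ = 137.72 pc.
M₁ = m₁ − 5 log₁₀ d₁ + 5 = 11.67 − 7.2342 + 5 = 9.4358.
M₂ = 4.17 − 10.6950 + 5 = -1.5250.
L₁/L₂ = 10^(0.4(M₂ − M₁)) = 10^(0.4 × (-10.9608)) = 10^(-4.38432) = 0.000041274.

L₁/L₂ = 4.13 × 10^-5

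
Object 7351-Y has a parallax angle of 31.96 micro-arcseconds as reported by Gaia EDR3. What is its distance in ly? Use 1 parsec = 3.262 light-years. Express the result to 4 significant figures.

102100 ly

p = 31.96 micro-arcseconds = 0.00003196 arcsec.
d = 1/p = 1/0.00003196 = 31289 pc.
In light-years: 31289 × 3.262 = 1.0206 × 10^5 ly.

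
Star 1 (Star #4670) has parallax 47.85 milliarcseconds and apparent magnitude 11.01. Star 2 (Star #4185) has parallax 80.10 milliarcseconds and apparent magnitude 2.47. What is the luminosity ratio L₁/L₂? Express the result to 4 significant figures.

d₁ = 1/p₁ = 1/0.04785″ = 20.899 pc; d₂ = 1/p₂ = 1/0.08010″ = 12.484 pc.
M₁ = m₁ − 5 log₁₀ d₁ + 5 = 11.01 − 6.6006 + 5 = 9.4094.
M₂ = 2.47 − 5.4818 + 5 = 1.9882.
L₁/L₂ = 10^(0.4(M₂ − M₁)) = 10^(0.4 × (-7.4212)) = 10^(-2.96848) = 0.0010753.

L₁/L₂ = 0.001075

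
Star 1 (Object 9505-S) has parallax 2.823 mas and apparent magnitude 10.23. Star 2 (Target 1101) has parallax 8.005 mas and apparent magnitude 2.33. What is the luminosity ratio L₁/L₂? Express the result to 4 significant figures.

L₁/L₂ = 0.005563

d₁ = 1/p₁ = 1/0.002823″ = 354.23 pc; d₂ = 1/p₂ = 1/0.008005″ = 124.92 pc.
M₁ = m₁ − 5 log₁₀ d₁ + 5 = 10.23 − 12.7464 + 5 = 2.4836.
M₂ = 2.33 − 10.4832 + 5 = -3.1532.
L₁/L₂ = 10^(0.4(M₂ − M₁)) = 10^(0.4 × (-5.6368)) = 10^(-2.25472) = 0.0055626.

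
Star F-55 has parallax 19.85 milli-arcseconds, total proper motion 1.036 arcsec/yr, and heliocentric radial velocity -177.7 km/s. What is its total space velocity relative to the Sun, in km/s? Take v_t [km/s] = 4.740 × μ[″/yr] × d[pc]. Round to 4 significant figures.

d = 1/p = 1/0.01985″ = 50.378 pc.
v_t = 4.740 μ d = 4.740 × 1.036 × 50.378 = 247.39 km/s.
v = √(v_r² + v_t²) = √((-177.7)² + 247.39²) = √92779.1 = 304.6 km/s.

304.6 km/s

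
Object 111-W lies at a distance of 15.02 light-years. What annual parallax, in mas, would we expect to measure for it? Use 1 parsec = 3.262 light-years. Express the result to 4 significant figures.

d = 15.02 ly ÷ 3.262 = 4.6045 pc.
p = 1/d = 1/4.6045 = 0.21718 arcsec.
= 0.21718 × 1000 = 217.18 mas.

217.2 mas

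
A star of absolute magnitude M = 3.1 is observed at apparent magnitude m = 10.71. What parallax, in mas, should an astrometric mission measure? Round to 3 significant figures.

m − M = 10.71 − 3.1 = 7.61.
d = 10^((m−M)/5 + 1) = 10^2.522 = 332.66 pc.
p = 1/d = 1/332.66 = 0.0030061 arcsec = 3.0061 mas.

3.01 mas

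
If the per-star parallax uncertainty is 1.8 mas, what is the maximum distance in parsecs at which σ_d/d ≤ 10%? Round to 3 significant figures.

σ_d/d = σ_p/p, so the condition is σ_p/p ≤ 0.10, i.e. p ≥ σ_p/0.10.
p_min = 1.8/0.10 = 18 mas = 0.018 arcsec.
d_max = 1/p_min = 1/0.018 = 55.556 pc.

55.6 pc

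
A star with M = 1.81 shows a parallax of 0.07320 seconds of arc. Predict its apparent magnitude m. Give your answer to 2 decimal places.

m = 2.49

d = 1/p = 1/0.07320″ = 13.661 pc.
m − M = 5 log₁₀ d − 5 = 5 log₁₀(13.661) − 5 = 5.6774 − 5 = 0.6774.
m = M + (m − M) = 1.81 + 0.6774 = 2.49.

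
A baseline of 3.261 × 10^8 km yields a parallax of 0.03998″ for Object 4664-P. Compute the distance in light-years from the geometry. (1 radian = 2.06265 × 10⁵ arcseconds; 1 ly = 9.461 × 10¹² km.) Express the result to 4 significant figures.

177.8 ly

θ = 0.03998″ = 0.03998/206265 = 1.9383 × 10^-7 rad.
d = B/θ = (3.261 × 10^8) / (1.9383 × 10^-7) = 1.6824 × 10^15 km = (1.6824 × 10^15) / (9.461 × 10^12) ly = 177.82 ly.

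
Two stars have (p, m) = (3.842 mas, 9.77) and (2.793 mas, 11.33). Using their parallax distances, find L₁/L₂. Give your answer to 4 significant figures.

d₁ = 1/p₁ = 1/0.003842″ = 260.28 pc; d₂ = 1/p₂ = 1/0.002793″ = 358.04 pc.
M₁ = m₁ − 5 log₁₀ d₁ + 5 = 9.77 − 12.0772 + 5 = 2.6928.
M₂ = 11.33 − 12.7697 + 5 = 3.5603.
L₁/L₂ = 10^(0.4(M₂ − M₁)) = 10^(0.4 × 0.8675) = 10^0.34700 = 2.2233.

L₁/L₂ = 2.223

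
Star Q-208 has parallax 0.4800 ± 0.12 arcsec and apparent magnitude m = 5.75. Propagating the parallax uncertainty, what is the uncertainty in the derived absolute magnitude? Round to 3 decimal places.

M = m − 5 log₁₀ d + 5 = m + 5 log₁₀ p + 5, so ∂M/∂p = 5/(p ln 10).
σ_M = (5/ln 10) · (σ_p/p) = 2.1715 × 0.12/0.4800 = 2.1715 × 0.25 = 0.54288.

σ_M = 0.543 mag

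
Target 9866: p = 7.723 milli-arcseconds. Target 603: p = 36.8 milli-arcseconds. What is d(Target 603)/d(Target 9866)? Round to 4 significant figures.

0.2099

Since d = 1/p, d_B/d_A = p_A/p_B.
= 7.723 / 36.8 = 0.20986.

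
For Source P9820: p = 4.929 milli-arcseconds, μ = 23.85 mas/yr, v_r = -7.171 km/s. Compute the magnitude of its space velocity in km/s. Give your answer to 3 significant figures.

d = 1/p = 1/0.004929″ = 202.88 pc.
μ = 23.85 mas/yr = 0.02385 ″/yr.
v_t = 4.740 μ d = 4.740 × 0.02385 × 202.88 = 22.935 km/s.
v = √(v_r² + v_t²) = √((-7.171)² + 22.935²) = √577.437 = 24.03 km/s.

24.0 km/s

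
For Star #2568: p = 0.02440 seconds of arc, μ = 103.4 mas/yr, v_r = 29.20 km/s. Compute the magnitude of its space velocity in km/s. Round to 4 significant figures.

d = 1/p = 1/0.02440″ = 40.984 pc.
μ = 103.4 mas/yr = 0.1034 ″/yr.
v_t = 4.740 μ d = 4.740 × 0.1034 × 40.984 = 20.087 km/s.
v = √(v_r² + v_t²) = √(29.20² + 20.087²) = √1256.13 = 35.442 km/s.

35.44 km/s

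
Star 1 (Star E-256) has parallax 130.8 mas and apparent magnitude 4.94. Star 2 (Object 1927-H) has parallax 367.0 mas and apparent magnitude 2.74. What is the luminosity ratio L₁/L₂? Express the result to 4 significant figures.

d₁ = 1/p₁ = 1/0.1308″ = 7.6453 pc; d₂ = 1/p₂ = 1/0.3670″ = 2.7248 pc.
M₁ = m₁ − 5 log₁₀ d₁ + 5 = 4.94 − 4.4170 + 5 = 5.5230.
M₂ = 2.74 − 2.1767 + 5 = 5.5633.
L₁/L₂ = 10^(0.4(M₂ − M₁)) = 10^(0.4 × 0.0403) = 10^0.01612 = 1.0378.

L₁/L₂ = 1.038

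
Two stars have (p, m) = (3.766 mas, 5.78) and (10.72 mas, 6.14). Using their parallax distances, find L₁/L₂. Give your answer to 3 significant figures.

d₁ = 1/p₁ = 1/0.003766″ = 265.53 pc; d₂ = 1/p₂ = 1/0.01072″ = 93.284 pc.
M₁ = m₁ − 5 log₁₀ d₁ + 5 = 5.78 − 12.1206 + 5 = -1.3406.
M₂ = 6.14 − 9.8490 + 5 = 1.2910.
L₁/L₂ = 10^(0.4(M₂ − M₁)) = 10^(0.4 × 2.6316) = 10^1.05264 = 11.289.

L₁/L₂ = 11.3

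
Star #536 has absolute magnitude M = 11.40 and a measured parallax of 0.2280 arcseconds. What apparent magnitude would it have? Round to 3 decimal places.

d = 1/p = 1/0.2280″ = 4.386 pc.
m − M = 5 log₁₀ d − 5 = 5 log₁₀(4.386) − 5 = 3.2103 − 5 = -1.7897.
m = M + (m − M) = 11.40 + (-1.7897) = 9.610.

m = 9.610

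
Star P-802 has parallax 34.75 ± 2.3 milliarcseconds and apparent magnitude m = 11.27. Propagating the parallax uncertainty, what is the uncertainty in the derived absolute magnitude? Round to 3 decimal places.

M = m − 5 log₁₀ d + 5 = m + 5 log₁₀ p + 5, so ∂M/∂p = 5/(p ln 10).
σ_M = (5/ln 10) · (σ_p/p) = 2.1715 × 2.3/34.75 = 2.1715 × 0.066187 = 0.14373.

σ_M = 0.144 mag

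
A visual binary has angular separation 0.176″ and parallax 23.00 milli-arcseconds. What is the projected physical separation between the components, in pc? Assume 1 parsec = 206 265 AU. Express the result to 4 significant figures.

d = 1/p = 1/0.02300″ = 43.478 pc.
At distance d (pc), an angle of θ arcsec spans θ·d AU: s = 0.176 × 43.478 = 7.6521 AU.
= 7.6521 / 206265 = 3.7098 × 10^-5 pc.

3.710 × 10^-5 pc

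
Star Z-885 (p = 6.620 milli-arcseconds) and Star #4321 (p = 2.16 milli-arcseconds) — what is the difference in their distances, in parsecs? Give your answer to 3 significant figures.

d_A = 1/0.006620″ = 151.06 pc; d_B = 1/0.002160″ = 462.96 pc.
|d_B − d_A| = |462.96 − 151.06| = 311.9 pc.

312 pc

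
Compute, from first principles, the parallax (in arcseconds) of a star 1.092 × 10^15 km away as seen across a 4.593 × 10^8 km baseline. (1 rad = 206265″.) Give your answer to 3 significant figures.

0.0868 arcsec

θ ≈ B/d = (4.593 × 10^8) / (1.092 × 10^15) = 4.2060 × 10^-7 rad.
In arcseconds: 4.2060 × 10^-7 × 206265 = 0.086755″.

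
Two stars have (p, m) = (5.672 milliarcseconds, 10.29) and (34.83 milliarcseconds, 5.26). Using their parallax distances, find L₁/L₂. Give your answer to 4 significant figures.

L₁/L₂ = 0.3668

d₁ = 1/p₁ = 1/0.005672″ = 176.3 pc; d₂ = 1/p₂ = 1/0.03483″ = 28.711 pc.
M₁ = m₁ − 5 log₁₀ d₁ + 5 = 10.29 − 11.2313 + 5 = 4.0587.
M₂ = 5.26 − 7.2902 + 5 = 2.9698.
L₁/L₂ = 10^(0.4(M₂ − M₁)) = 10^(0.4 × (-1.0889)) = 10^(-0.43556) = 0.36681.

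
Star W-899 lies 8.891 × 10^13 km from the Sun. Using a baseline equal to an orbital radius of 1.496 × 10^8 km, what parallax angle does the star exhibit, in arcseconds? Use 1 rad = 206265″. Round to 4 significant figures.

θ ≈ B/d = (1.496 × 10^8) / (8.891 × 10^13) = 1.6826 × 10^-6 rad.
In arcseconds: 1.6826 × 10^-6 × 206265 = 0.34706″.

0.3471 arcsec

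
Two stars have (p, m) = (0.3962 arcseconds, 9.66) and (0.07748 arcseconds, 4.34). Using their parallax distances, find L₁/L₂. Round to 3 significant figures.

d₁ = 1/p₁ = 1/0.3962″ = 2.524 pc; d₂ = 1/p₂ = 1/0.07748″ = 12.907 pc.
M₁ = m₁ − 5 log₁₀ d₁ + 5 = 9.66 − 2.0104 + 5 = 12.6496.
M₂ = 4.34 − 5.5541 + 5 = 3.7859.
L₁/L₂ = 10^(0.4(M₂ − M₁)) = 10^(0.4 × (-8.8637)) = 10^(-3.54548) = 0.00028479.

L₁/L₂ = 0.000285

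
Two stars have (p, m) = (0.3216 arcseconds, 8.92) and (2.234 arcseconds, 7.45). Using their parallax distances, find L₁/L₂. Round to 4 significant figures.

L₁/L₂ = 12.46

d₁ = 1/p₁ = 1/0.3216″ = 3.1095 pc; d₂ = 1/p₂ = 1/2.234″ = 0.44763 pc.
M₁ = m₁ − 5 log₁₀ d₁ + 5 = 8.92 − 2.4635 + 5 = 11.4565.
M₂ = 7.45 − (-1.7454) + 5 = 14.1954.
L₁/L₂ = 10^(0.4(M₂ − M₁)) = 10^(0.4 × 2.7389) = 10^1.09556 = 12.461.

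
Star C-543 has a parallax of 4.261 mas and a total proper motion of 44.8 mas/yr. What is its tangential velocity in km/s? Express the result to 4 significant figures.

d = 1/p = 1/0.004261″ = 234.69 pc.
μ = 44.8 mas/yr = 0.0448 ″/yr.
v_t = 4.74 × μ × d = 4.74 × 0.0448 × 234.69 = 49.837 km/s.

49.84 km/s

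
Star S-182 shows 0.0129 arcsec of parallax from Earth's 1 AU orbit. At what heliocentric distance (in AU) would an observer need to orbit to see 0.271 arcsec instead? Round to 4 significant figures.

Parallax scales linearly with baseline: p ∝ B, so B = p_target / p_Earth × 1 AU.
B = 0.271 / 0.0129 = 21.008 AU.

21.01 AU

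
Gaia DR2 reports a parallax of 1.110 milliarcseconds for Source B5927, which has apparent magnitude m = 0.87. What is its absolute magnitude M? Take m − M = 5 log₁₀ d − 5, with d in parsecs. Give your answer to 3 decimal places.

M = -8.903

d = 1/p = 1/0.001110″ = 900.9 pc.
m − M = 5 log₁₀(900.9) − 5 = 14.7734 − 5 = 9.7734.
M = m − (m − M) = 0.87 − 9.7734 = -8.903.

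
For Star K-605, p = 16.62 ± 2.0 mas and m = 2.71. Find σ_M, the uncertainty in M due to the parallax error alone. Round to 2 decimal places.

M = m − 5 log₁₀ d + 5 = m + 5 log₁₀ p + 5, so ∂M/∂p = 5/(p ln 10).
σ_M = (5/ln 10) · (σ_p/p) = 2.1715 × 2.0/16.62 = 2.1715 × 0.12034 = 0.26132.

σ_M = 0.26 mag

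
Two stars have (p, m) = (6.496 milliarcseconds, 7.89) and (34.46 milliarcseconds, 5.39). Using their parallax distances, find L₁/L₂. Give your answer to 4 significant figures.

d₁ = 1/p₁ = 1/0.006496″ = 153.94 pc; d₂ = 1/p₂ = 1/0.03446″ = 29.019 pc.
M₁ = m₁ − 5 log₁₀ d₁ + 5 = 7.89 − 10.9368 + 5 = 1.9532.
M₂ = 5.39 − 7.3134 + 5 = 3.0766.
L₁/L₂ = 10^(0.4(M₂ − M₁)) = 10^(0.4 × 1.1234) = 10^0.44936 = 2.8142.

L₁/L₂ = 2.814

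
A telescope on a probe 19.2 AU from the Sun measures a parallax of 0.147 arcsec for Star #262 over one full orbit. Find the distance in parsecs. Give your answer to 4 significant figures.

130.6 pc

With baseline B (in AU) and parallax p (in arcsec), d = B/p parsecs.
d = 19.2 / 0.147 = 130.61 pc.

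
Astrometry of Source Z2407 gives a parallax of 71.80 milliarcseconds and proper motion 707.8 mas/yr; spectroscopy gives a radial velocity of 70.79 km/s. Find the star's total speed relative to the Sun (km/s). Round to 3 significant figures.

d = 1/p = 1/0.07180″ = 13.928 pc.
μ = 707.8 mas/yr = 0.7078 ″/yr.
v_t = 4.740 μ d = 4.740 × 0.7078 × 13.928 = 46.728 km/s.
v = √(v_r² + v_t²) = √(70.79² + 46.728²) = √7194.73 = 84.822 km/s.

84.8 km/s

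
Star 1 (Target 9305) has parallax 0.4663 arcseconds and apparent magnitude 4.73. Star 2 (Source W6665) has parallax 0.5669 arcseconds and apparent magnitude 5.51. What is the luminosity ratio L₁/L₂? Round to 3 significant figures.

L₁/L₂ = 3.03

d₁ = 1/p₁ = 1/0.4663″ = 2.1445 pc; d₂ = 1/p₂ = 1/0.5669″ = 1.764 pc.
M₁ = m₁ − 5 log₁₀ d₁ + 5 = 4.73 − 1.6566 + 5 = 8.0734.
M₂ = 5.51 − 1.2325 + 5 = 9.2775.
L₁/L₂ = 10^(0.4(M₂ − M₁)) = 10^(0.4 × 1.2041) = 10^0.48164 = 3.0314.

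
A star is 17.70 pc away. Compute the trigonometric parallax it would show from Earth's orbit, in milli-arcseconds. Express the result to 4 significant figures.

56.50 mas

p = 1/d = 1/17.7 = 0.056497 arcsec.
= 0.056497 × 1000 = 56.497 mas.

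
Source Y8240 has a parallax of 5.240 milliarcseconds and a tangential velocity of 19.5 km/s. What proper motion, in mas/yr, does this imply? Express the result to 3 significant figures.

d = 1/p = 1/0.005240″ = 190.84 pc.
μ = v_t / (4.74 d) = 19.5 / (4.74 × 190.84) = 19.5 / 904.58 = 0.021557 ″/yr = 21.557 mas/yr.

21.6 mas/yr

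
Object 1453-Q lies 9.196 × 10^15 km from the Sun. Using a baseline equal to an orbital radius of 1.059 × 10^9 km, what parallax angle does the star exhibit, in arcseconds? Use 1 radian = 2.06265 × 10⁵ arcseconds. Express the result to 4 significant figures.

0.02375 arcsec

θ ≈ B/d = (1.059 × 10^9) / (9.196 × 10^15) = 1.1516 × 10^-7 rad.
In arcseconds: 1.1516 × 10^-7 × 206265 = 0.023753″.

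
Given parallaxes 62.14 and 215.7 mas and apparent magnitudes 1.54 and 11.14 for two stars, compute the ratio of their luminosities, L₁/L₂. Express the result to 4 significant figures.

L₁/L₂ = 83360

d₁ = 1/p₁ = 1/0.06214″ = 16.093 pc; d₂ = 1/p₂ = 1/0.2157″ = 4.6361 pc.
M₁ = m₁ − 5 log₁₀ d₁ + 5 = 1.54 − 6.0332 + 5 = 0.5068.
M₂ = 11.14 − 3.3308 + 5 = 12.8092.
L₁/L₂ = 10^(0.4(M₂ − M₁)) = 10^(0.4 × 12.3024) = 10^4.92096 = 83360.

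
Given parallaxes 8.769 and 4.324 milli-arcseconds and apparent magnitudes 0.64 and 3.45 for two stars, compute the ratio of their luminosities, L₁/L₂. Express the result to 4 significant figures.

d₁ = 1/p₁ = 1/0.008769″ = 114.04 pc; d₂ = 1/p₂ = 1/0.004324″ = 231.27 pc.
M₁ = m₁ − 5 log₁₀ d₁ + 5 = 0.64 − 10.2853 + 5 = -4.6453.
M₂ = 3.45 − 11.8206 + 5 = -3.3706.
L₁/L₂ = 10^(0.4(M₂ − M₁)) = 10^(0.4 × 1.2747) = 10^0.50988 = 3.235.

L₁/L₂ = 3.235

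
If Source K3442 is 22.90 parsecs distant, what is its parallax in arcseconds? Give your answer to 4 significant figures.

p = 1/d = 1/22.9 = 0.043668 arcsec.

0.04367 arcsec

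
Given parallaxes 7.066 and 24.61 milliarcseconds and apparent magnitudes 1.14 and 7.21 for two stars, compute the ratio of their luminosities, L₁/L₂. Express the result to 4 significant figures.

d₁ = 1/p₁ = 1/0.007066″ = 141.52 pc; d₂ = 1/p₂ = 1/0.02461″ = 40.634 pc.
M₁ = m₁ − 5 log₁₀ d₁ + 5 = 1.14 − 10.7541 + 5 = -4.6141.
M₂ = 7.21 − 8.0444 + 5 = 4.1656.
L₁/L₂ = 10^(0.4(M₂ − M₁)) = 10^(0.4 × 8.7797) = 10^3.51188 = 3250.

L₁/L₂ = 3250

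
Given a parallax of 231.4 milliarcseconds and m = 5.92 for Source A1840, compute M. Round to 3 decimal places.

M = 7.742

d = 1/p = 1/0.2314″ = 4.3215 pc.
m − M = 5 log₁₀(4.3215) − 5 = 3.1782 − 5 = -1.8218.
M = m − (m − M) = 5.92 − (-1.8218) = 7.742.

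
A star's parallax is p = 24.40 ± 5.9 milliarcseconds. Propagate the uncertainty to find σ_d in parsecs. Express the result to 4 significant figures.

9.910 pc

d = 1/p, so σ_d = σ_p / p².
σ_d = 0.00590 / (0.02440)² = 0.00590 / 0.00059536 = 9.91 pc.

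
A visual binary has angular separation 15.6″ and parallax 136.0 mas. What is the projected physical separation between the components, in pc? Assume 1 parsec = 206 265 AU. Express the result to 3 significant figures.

d = 1/p = 1/0.1360″ = 7.3529 pc.
At distance d (pc), an angle of θ arcsec spans θ·d AU: s = 15.6 × 7.3529 = 114.71 AU.
= 114.71 / 206265 = 0.00055613 pc.

0.000556 pc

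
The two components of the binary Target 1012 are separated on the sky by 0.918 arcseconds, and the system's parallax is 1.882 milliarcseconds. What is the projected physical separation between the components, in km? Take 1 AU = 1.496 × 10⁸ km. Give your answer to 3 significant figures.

7.30 × 10^10 km

d = 1/p = 1/0.001882″ = 531.35 pc.
At distance d (pc), an angle of θ arcsec spans θ·d AU: s = 0.918 × 531.35 = 487.78 AU.
= 487.78 × 1.496 × 10⁸ km = 7.2972 × 10^10 km.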